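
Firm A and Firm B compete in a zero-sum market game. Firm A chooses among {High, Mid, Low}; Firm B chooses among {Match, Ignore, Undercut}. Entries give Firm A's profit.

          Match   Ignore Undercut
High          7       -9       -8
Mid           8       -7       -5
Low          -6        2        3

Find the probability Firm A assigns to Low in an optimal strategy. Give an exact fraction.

15/23

Row minima: High → -9, Mid → -7, Low → -6; maximin = -6.
Column maxima: Match → 8, Ignore → 2, Undercut → 3; minimax = 2.
-6 ≠ 2, so there is no saddle point; optimal play is mixed.
High is strictly dominated by Mid, so Firm A never plays it.
Undercut is strictly dominated by Ignore (it gives Firm A strictly more in every row), so Firm B never plays it.
On the remaining 2×2 (Mid, Low vs Match, Ignore):
Let Firm A play Mid with probability p. Expected payoff against Match: 8p + (-6)(1−p) = 14p − 6; against Ignore: (-7)p + 2(1−p) = −9p + 2.
Setting these equal: 14p − 6 = −9p + 2 ⇒ 23p = 8 ⇒ p = 8/23, and the value is (14)·(8/23) − 6 = -26/23.
For Firm B: with q = P(Match), equating Mid's and Low's payoffs gives 15q − 7 = −8q + 2 ⇒ q = 9/23.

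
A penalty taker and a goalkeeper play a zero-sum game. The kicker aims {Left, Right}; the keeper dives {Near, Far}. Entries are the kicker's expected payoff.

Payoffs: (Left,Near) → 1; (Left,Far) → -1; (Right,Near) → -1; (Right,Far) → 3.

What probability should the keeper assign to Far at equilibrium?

Row minima: Left → -1, Right → -1; maximin = -1.
Column maxima: Near → 1, Far → 3; minimax = 1.
-1 ≠ 1, so there is no saddle point; optimal play is mixed.
Let the kicker play Left with probability p. Expected payoff against Near: 1p + (-1)(1−p) = 2p − 1; against Far: (-1)p + 3(1−p) = −4p + 3.
Setting these equal: 2p − 1 = −4p + 3 ⇒ 6p = 4 ⇒ p = 2/3, and the value is (2)·(2/3) − 1 = 1/3.
For the keeper: with q = P(Near), equating Left's and Right's payoffs gives 2q − 1 = −4q + 3 ⇒ q = 2/3.

1/3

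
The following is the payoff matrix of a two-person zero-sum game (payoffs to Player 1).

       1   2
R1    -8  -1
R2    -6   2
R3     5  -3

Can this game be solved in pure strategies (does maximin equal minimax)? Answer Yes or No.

Row minima: R1 → -8, R2 → -6, R3 → -3; maximin = -3.
Column maxima: 1 → 5, 2 → 2; minimax = 2.
-3 ≠ 2, so no pure-strategy equilibrium exists.

No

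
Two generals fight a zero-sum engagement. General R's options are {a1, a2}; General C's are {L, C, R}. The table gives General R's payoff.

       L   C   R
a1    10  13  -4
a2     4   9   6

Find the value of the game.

Row minima: a1 → -4, a2 → 4; maximin = 4.
Column maxima: L → 10, C → 13, R → 6; minimax = 6.
4 ≠ 6, so there is no saddle point; optimal play is mixed.
C is strictly dominated by L (it gives General R strictly more in every row), so General C never plays it.
On the remaining 2×2 (a1, a2 vs L, R):
Let General R play a1 with probability p. Expected payoff against L: 10p + 4(1−p) = 6p + 4; against R: (-4)p + 6(1−p) = −10p + 6.
Setting these equal: 6p + 4 = −10p + 6 ⇒ 16p = 2 ⇒ p = 1/8, and the value is (6)·(1/8) + 4 = 19/4.
For General C: with q = P(L), equating a1's and a2's payoffs gives 14q − 4 = −2q + 6 ⇒ q = 5/8.

19/4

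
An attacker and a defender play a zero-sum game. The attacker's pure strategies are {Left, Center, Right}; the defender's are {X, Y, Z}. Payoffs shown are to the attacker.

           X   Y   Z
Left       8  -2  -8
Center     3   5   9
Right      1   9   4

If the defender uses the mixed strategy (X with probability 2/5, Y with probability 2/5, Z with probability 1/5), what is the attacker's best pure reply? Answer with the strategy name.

Expected payoff of Left: (2/5)·8 + (2/5)·(-2) + (1/5)·(-8) = 4/5.
Expected payoff of Center: (2/5)·3 + (2/5)·5 + (1/5)·9 = 5.
Expected payoff of Right: (2/5)·1 + (2/5)·9 + (1/5)·4 = 24/5.
The largest is 5, so the attacker's best response is Center.

Center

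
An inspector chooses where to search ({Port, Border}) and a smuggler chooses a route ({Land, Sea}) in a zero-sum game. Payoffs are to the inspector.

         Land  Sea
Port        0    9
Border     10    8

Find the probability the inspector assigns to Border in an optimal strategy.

9/11

Row minima: Port → 0, Border → 8; maximin = 8.
Column maxima: Land → 10, Sea → 9; minimax = 9.
8 ≠ 9, so there is no saddle point; optimal play is mixed.
Let the inspector play Port with probability p. Expected payoff against Land: 0p + 10(1−p) = −10p + 10; against Sea: 9p + 8(1−p) = p + 8.
Setting these equal: −10p + 10 = p + 8 ⇒ −11p = -2 ⇒ p = 2/11, and the value is (-10)·(2/11) + 10 = 90/11.
For the smuggler: with q = P(Land), equating Port's and Border's payoffs gives −9q + 9 = 2q + 8 ⇒ q = 1/11.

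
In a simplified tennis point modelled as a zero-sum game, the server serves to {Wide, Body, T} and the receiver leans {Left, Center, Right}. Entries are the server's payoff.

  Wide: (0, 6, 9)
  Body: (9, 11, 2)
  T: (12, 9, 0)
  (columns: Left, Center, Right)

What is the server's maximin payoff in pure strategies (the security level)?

Row minima: Wide → 0, Body → 2, T → 0.
The best of these is 2.

2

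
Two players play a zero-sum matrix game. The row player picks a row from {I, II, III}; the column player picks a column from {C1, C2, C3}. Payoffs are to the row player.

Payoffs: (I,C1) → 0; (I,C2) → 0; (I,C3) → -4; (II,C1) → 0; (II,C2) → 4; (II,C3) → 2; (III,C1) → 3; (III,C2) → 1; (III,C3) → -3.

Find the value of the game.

3/4

Row minima: I → -4, II → 0, III → -3; maximin = 0.
Column maxima: C1 → 3, C2 → 4, C3 → 2; minimax = 2.
0 ≠ 2, so there is no saddle point; optimal play is mixed.
I is strictly dominated by III, so the row player never plays it.
C2 is strictly dominated by C3 (it gives the row player strictly more in every row), so the column player never plays it.
On the remaining 2×2 (II, III vs C1, C3):
Let the row player play II with probability p. Expected payoff against C1: 0p + 3(1−p) = −3p + 3; against C3: 2p + (-3)(1−p) = 5p − 3.
Setting these equal: −3p + 3 = 5p − 3 ⇒ −8p = -6 ⇒ p = 3/4, and the value is (-3)·(3/4) + 3 = 3/4.
For the column player: with q = P(C1), equating II's and III's payoffs gives −2q + 2 = 6q − 3 ⇒ q = 5/8.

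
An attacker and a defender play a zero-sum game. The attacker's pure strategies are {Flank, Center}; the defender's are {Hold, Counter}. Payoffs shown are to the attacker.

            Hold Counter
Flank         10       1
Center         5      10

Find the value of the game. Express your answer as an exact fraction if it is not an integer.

Row minima: Flank → 1, Center → 5; maximin = 5.
Column maxima: Hold → 10, Counter → 10; minimax = 10.
5 ≠ 10, so there is no saddle point; optimal play is mixed.
Let the attacker play Flank with probability p. Expected payoff against Hold: 10p + 5(1−p) = 5p + 5; against Counter: 1p + 10(1−p) = −9p + 10.
Setting these equal: 5p + 5 = −9p + 10 ⇒ 14p = 5 ⇒ p = 5/14, and the value is (5)·(5/14) + 5 = 95/14.
For the defender: with q = P(Hold), equating Flank's and Center's payoffs gives 9q + 1 = −5q + 10 ⇒ q = 9/14.

95/14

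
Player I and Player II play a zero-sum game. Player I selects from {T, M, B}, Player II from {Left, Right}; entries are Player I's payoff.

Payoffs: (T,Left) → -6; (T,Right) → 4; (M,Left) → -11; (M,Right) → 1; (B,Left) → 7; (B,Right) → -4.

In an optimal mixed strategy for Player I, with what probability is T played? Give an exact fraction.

Row minima: T → -6, M → -11, B → -4; maximin = -4.
Column maxima: Left → 7, Right → 4; minimax = 4.
-4 ≠ 4, so there is no saddle point; optimal play is mixed.
M is strictly dominated by T, so Player I never plays it.
On the remaining 2×2 (T, B vs Left, Right):
Let Player I play T with probability p. Expected payoff against Left: (-6)p + 7(1−p) = −13p + 7; against Right: 4p + (-4)(1−p) = 8p − 4.
Setting these equal: −13p + 7 = 8p − 4 ⇒ −21p = -11 ⇒ p = 11/21, and the value is (-13)·(11/21) + 7 = 4/21.
For Player II: with q = P(Left), equating T's and B's payoffs gives −10q + 4 = 11q − 4 ⇒ q = 8/21.

11/21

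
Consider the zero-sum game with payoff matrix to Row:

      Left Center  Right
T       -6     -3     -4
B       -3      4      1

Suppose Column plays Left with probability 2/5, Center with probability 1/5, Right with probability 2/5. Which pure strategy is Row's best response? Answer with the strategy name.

Expected payoff of T: (2/5)·(-6) + (1/5)·(-3) + (2/5)·(-4) = -23/5.
Expected payoff of B: (2/5)·(-3) + (1/5)·4 + (2/5)·1 = 0.
The largest is 0, so Row's best response is B.

B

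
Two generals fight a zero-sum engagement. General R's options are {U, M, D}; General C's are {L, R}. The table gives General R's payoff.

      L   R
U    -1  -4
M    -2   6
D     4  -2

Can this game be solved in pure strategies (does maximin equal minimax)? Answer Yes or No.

Row minima: U → -4, M → -2, D → -2; maximin = -2.
Column maxima: L → 4, R → 6; minimax = 4.
-2 ≠ 4, so no pure-strategy equilibrium exists.

No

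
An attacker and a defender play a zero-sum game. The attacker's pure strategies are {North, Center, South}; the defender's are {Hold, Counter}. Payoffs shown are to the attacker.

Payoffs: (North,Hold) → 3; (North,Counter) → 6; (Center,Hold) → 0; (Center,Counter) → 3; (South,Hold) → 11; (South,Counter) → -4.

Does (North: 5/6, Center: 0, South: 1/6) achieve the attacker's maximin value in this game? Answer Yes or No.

Against Hold this mix gives (5/6)·3 + (1/6)·11 = 13/3.
Against Counter this mix gives (5/6)·6 + (1/6)·(-4) = 13/3.
All of the defender's active replies (Hold, Counter) yield 13/3, and no column does worse for the attacker. The mix makes the defender indifferent and guarantees 13/3, so it is optimal.

Yes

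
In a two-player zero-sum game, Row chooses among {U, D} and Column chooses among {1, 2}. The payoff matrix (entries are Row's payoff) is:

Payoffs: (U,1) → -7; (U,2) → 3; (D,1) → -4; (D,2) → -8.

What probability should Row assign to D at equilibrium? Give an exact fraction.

Row minima: U → -7, D → -8; maximin = -7.
Column maxima: 1 → -4, 2 → 3; minimax = -4.
-7 ≠ -4, so there is no saddle point; optimal play is mixed.
Let Row play U with probability p. Expected payoff against 1: (-7)p + (-4)(1−p) = −3p − 4; against 2: 3p + (-8)(1−p) = 11p − 8.
Setting these equal: −3p − 4 = 11p − 8 ⇒ −14p = -4 ⇒ p = 2/7, and the value is (-3)·(2/7) − 4 = -34/7.
For Column: with q = P(1), equating U's and D's payoffs gives −10q + 3 = 4q − 8 ⇒ q = 11/14.

5/7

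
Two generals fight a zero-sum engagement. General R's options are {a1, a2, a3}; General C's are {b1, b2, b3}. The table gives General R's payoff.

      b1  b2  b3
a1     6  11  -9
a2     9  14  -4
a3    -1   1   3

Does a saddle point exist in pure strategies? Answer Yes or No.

Row minima: a1 → -9, a2 → -4, a3 → -1; maximin = -1.
Column maxima: b1 → 9, b2 → 14, b3 → 3; minimax = 3.
-1 ≠ 3, so no pure-strategy equilibrium exists.

No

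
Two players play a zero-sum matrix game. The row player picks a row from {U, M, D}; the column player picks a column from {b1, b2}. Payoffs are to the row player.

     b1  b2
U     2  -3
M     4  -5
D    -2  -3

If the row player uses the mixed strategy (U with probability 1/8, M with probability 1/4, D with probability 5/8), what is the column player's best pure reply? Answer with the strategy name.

b2

If the column player plays b1, the row player's expected payoff is (1/8)·2 + (1/4)·4 + (5/8)·(-2) = 0.
If the column player plays b2, the row player's expected payoff is (1/8)·(-3) + (1/4)·(-5) + (5/8)·(-3) = -7/2.
The column player minimizes the row player's payoff; the smallest is -7/2, so the best response is b2.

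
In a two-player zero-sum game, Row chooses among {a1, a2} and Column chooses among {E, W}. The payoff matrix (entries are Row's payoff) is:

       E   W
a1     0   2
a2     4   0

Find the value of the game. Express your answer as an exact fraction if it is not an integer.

Row minima: a1 → 0, a2 → 0; maximin = 0.
Column maxima: E → 4, W → 2; minimax = 2.
0 ≠ 2, so there is no saddle point; optimal play is mixed.
Let Row play a1 with probability p. Expected payoff against E: 0p + 4(1−p) = −4p + 4; against W: 2p + 0(1−p) = 2p.
Setting these equal: −4p + 4 = 2p ⇒ −6p = -4 ⇒ p = 2/3, and the value is (-4)·(2/3) + 4 = 4/3.
For Column: with q = P(E), equating a1's and a2's payoffs gives −2q + 2 = 4q ⇒ q = 1/3.

4/3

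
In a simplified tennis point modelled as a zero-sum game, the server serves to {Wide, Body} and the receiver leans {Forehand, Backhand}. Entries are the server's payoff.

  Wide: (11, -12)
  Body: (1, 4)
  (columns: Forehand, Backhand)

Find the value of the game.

Row minima: Wide → -12, Body → 1; maximin = 1.
Column maxima: Forehand → 11, Backhand → 4; minimax = 4.
1 ≠ 4, so there is no saddle point; optimal play is mixed.
Let the server play Wide with probability p. Expected payoff against Forehand: 11p + 1(1−p) = 10p + 1; against Backhand: (-12)p + 4(1−p) = −16p + 4.
Setting these equal: 10p + 1 = −16p + 4 ⇒ 26p = 3 ⇒ p = 3/26, and the value is (10)·(3/26) + 1 = 28/13.
For the receiver: with q = P(Forehand), equating Wide's and Body's payoffs gives 23q − 12 = −3q + 4 ⇒ q = 8/13.

28/13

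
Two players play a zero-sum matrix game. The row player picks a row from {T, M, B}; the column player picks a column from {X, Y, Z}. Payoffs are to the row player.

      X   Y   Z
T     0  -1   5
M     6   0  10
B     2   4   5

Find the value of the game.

Row minima: T → -1, M → 0, B → 2; maximin = 2.
Column maxima: X → 6, Y → 4, Z → 10; minimax = 4.
2 ≠ 4, so there is no saddle point; optimal play is mixed.
T is strictly dominated by M, so the row player never plays it.
Z is strictly dominated by X (it gives the row player strictly more in every row), so the column player never plays it.
On the remaining 2×2 (M, B vs X, Y):
Let the row player play M with probability p. Expected payoff against X: 6p + 2(1−p) = 4p + 2; against Y: 0p + 4(1−p) = −4p + 4.
Setting these equal: 4p + 2 = −4p + 4 ⇒ 8p = 2 ⇒ p = 1/4, and the value is (4)·(1/4) + 2 = 3.
For the column player: with q = P(X), equating M's and B's payoffs gives 6q = −2q + 4 ⇒ q = 1/2.

3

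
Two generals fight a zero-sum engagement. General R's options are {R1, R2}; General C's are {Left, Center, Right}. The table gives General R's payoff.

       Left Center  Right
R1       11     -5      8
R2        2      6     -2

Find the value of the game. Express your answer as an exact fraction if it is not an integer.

Row minima: R1 → -5, R2 → -2; maximin = -2.
Column maxima: Left → 11, Center → 6, Right → 8; minimax = 6.
-2 ≠ 6, so there is no saddle point; optimal play is mixed.
Left is strictly dominated by Right (it gives General R strictly more in every row), so General C never plays it.
On the remaining 2×2 (R1, R2 vs Center, Right):
Let General R play R1 with probability p. Expected payoff against Center: (-5)p + 6(1−p) = −11p + 6; against Right: 8p + (-2)(1−p) = 10p − 2.
Setting these equal: −11p + 6 = 10p − 2 ⇒ −21p = -8 ⇒ p = 8/21, and the value is (-11)·(8/21) + 6 = 38/21.
For General C: with q = P(Center), equating R1's and R2's payoffs gives −13q + 8 = 8q − 2 ⇒ q = 10/21.

38/21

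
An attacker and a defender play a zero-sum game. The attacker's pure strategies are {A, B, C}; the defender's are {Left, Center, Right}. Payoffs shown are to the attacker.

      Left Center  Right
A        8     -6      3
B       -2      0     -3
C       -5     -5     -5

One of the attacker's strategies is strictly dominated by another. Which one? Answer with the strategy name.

B gives a strictly higher payoff than C against every column: -2 > -5, 0 > -5, -3 > -5.
So C is strictly dominated and the attacker never plays it.

C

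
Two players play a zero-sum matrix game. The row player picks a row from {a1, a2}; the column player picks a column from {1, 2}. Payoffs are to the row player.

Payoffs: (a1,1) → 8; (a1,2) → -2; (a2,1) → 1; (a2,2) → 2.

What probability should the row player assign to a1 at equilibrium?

1/11

Row minima: a1 → -2, a2 → 1; maximin = 1.
Column maxima: 1 → 8, 2 → 2; minimax = 2.
1 ≠ 2, so there is no saddle point; optimal play is mixed.
Let the row player play a1 with probability p. Expected payoff against 1: 8p + 1(1−p) = 7p + 1; against 2: (-2)p + 2(1−p) = −4p + 2.
Setting these equal: 7p + 1 = −4p + 2 ⇒ 11p = 1 ⇒ p = 1/11, and the value is (7)·(1/11) + 1 = 18/11.
For the column player: with q = P(1), equating a1's and a2's payoffs gives 10q − 2 = −q + 2 ⇒ q = 4/11.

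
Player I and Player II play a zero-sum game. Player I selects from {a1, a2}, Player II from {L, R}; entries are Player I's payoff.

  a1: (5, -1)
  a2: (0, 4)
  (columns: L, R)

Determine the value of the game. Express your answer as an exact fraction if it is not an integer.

2

Row minima: a1 → -1, a2 → 0; maximin = 0.
Column maxima: L → 5, R → 4; minimax = 4.
0 ≠ 4, so there is no saddle point; optimal play is mixed.
Let Player I play a1 with probability p. Expected payoff against L: 5p + 0(1−p) = 5p; against R: (-1)p + 4(1−p) = −5p + 4.
Setting these equal: 5p = −5p + 4 ⇒ 10p = 4 ⇒ p = 2/5, and the value is (5)·(2/5) = 2.
For Player II: with q = P(L), equating a1's and a2's payoffs gives 6q − 1 = −4q + 4 ⇒ q = 1/2.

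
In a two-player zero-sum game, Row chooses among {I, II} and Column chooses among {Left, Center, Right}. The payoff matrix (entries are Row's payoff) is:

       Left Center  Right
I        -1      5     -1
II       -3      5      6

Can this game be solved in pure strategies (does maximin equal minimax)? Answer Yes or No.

Row minima: I → -1, II → -3; maximin = -1.
Column maxima: Left → -1, Center → 5, Right → 6; minimax = -1.
maximin = minimax = -1, so a saddle point exists.

Yes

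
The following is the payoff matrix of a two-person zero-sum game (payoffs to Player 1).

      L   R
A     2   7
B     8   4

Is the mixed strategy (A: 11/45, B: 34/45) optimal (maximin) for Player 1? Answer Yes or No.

Against L this mix gives (11/45)·2 + (34/45)·8 = 98/15.
Against R this mix gives (11/45)·7 + (34/45)·4 = 71/15.
Player 2 will play R, holding Player 1 to 71/15. Shifting weight toward the row that does better against R would raise this floor (the equalizing mix achieves 16/3 against both R and L), so the proposed strategy is not optimal.

No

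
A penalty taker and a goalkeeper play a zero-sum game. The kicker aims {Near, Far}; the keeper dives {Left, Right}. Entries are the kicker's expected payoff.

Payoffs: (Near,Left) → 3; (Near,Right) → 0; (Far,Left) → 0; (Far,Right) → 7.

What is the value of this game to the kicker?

21/10

Row minima: Near → 0, Far → 0; maximin = 0.
Column maxima: Left → 3, Right → 7; minimax = 3.
0 ≠ 3, so there is no saddle point; optimal play is mixed.
Let the kicker play Near with probability p. Expected payoff against Left: 3p + 0(1−p) = 3p; against Right: 0p + 7(1−p) = −7p + 7.
Setting these equal: 3p = −7p + 7 ⇒ 10p = 7 ⇒ p = 7/10, and the value is (3)·(7/10) = 21/10.
For the keeper: with q = P(Left), equating Near's and Far's payoffs gives 3q = −7q + 7 ⇒ q = 7/10.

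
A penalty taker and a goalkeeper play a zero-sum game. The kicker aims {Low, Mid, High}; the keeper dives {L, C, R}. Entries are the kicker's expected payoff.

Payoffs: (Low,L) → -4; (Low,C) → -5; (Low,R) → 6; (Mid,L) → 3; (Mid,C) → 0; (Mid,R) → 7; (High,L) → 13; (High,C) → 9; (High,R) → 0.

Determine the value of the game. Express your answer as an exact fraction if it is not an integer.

Row minima: Low → -5, Mid → 0, High → 0; maximin = 0.
Column maxima: L → 13, C → 9, R → 7; minimax = 7.
0 ≠ 7, so there is no saddle point; optimal play is mixed.
Low is strictly dominated by Mid, so the kicker never plays it.
L is strictly dominated by C (it gives the kicker strictly more in every row), so the keeper never plays it.
On the remaining 2×2 (Mid, High vs C, R):
Let the kicker play Mid with probability p. Expected payoff against C: 0p + 9(1−p) = −9p + 9; against R: 7p + 0(1−p) = 7p.
Setting these equal: −9p + 9 = 7p ⇒ −16p = -9 ⇒ p = 9/16, and the value is (-9)·(9/16) + 9 = 63/16.
For the keeper: with q = P(C), equating Mid's and High's payoffs gives −7q + 7 = 9q ⇒ q = 7/16.

63/16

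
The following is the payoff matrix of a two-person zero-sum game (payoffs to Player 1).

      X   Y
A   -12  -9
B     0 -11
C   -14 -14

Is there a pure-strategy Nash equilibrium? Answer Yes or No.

Row minima: A → -12, B → -11, C → -14; maximin = -11.
Column maxima: X → 0, Y → -9; minimax = -9.
-11 ≠ -9, so no pure-strategy equilibrium exists.

No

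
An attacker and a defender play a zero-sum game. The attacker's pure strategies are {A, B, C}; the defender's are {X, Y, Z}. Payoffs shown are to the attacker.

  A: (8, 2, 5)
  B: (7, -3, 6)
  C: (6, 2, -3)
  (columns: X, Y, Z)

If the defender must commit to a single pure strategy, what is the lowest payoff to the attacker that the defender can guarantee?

Column maxima: X → 8, Y → 2, Z → 6.
The smallest of these is 2.

2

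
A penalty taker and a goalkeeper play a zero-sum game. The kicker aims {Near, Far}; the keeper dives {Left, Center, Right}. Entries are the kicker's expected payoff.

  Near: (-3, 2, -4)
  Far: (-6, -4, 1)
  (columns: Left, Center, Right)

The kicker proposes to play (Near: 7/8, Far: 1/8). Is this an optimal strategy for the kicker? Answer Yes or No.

Yes

Against Left this mix gives (7/8)·(-3) + (1/8)·(-6) = -27/8.
Against Center this mix gives (7/8)·2 + (1/8)·(-4) = 5/4.
Against Right this mix gives (7/8)·(-4) + (1/8)·1 = -27/8.
All of the keeper's active replies (Left, Right) yield -27/8, and no column does worse for the kicker. The mix makes the keeper indifferent and guarantees -27/8, so it is optimal.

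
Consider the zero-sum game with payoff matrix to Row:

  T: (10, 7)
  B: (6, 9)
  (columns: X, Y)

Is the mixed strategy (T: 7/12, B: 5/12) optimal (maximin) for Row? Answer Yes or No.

Against X this mix gives (7/12)·10 + (5/12)·6 = 25/3.
Against Y this mix gives (7/12)·7 + (5/12)·9 = 47/6.
Column will play Y, holding Row to 47/6. Shifting weight toward the row that does better against Y would raise this floor (the equalizing mix achieves 8 against both Y and X), so the proposed strategy is not optimal.

No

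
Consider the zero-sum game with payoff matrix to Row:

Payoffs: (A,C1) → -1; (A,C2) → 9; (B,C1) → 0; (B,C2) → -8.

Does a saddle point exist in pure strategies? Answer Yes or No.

Row minima: A → -1, B → -8; maximin = -1.
Column maxima: C1 → 0, C2 → 9; minimax = 0.
-1 ≠ 0, so no pure-strategy equilibrium exists.

No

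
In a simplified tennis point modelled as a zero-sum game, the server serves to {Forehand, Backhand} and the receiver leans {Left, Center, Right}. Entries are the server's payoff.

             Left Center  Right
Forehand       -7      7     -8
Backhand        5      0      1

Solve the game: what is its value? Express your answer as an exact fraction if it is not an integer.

7/16

Row minima: Forehand → -8, Backhand → 0; maximin = 0.
Column maxima: Left → 5, Center → 7, Right → 1; minimax = 1.
0 ≠ 1, so there is no saddle point; optimal play is mixed.
Left is strictly dominated by Right (it gives the server strictly more in every row), so the receiver never plays it.
On the remaining 2×2 (Forehand, Backhand vs Center, Right):
Let the server play Forehand with probability p. Expected payoff against Center: 7p + 0(1−p) = 7p; against Right: (-8)p + 1(1−p) = −9p + 1.
Setting these equal: 7p = −9p + 1 ⇒ 16p = 1 ⇒ p = 1/16, and the value is (7)·(1/16) = 7/16.
For the receiver: with q = P(Center), equating Forehand's and Backhand's payoffs gives 15q − 8 = −q + 1 ⇒ q = 9/16.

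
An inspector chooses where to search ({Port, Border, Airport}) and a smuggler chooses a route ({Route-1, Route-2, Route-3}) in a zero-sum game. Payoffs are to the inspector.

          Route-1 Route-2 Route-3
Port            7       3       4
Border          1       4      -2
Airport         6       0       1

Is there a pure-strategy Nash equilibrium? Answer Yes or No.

Row minima: Port → 3, Border → -2, Airport → 0; maximin = 3.
Column maxima: Route-1 → 7, Route-2 → 4, Route-3 → 4; minimax = 4.
3 ≠ 4, so no pure-strategy equilibrium exists.

No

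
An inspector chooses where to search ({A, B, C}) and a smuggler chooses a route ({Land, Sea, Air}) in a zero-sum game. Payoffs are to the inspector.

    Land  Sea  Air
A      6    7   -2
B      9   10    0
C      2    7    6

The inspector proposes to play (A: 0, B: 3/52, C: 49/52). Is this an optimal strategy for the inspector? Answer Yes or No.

No

Against Land this mix gives (3/52)·9 + (49/52)·2 = 125/52.
Against Sea this mix gives (3/52)·10 + (49/52)·7 = 373/52.
Against Air this mix gives (3/52)·0 + (49/52)·6 = 147/26.
The smuggler will play Land, holding the inspector to 125/52. Shifting weight toward the row that does better against Land would raise this floor (the equalizing mix achieves 54/13 against both Land and Air), so the proposed strategy is not optimal.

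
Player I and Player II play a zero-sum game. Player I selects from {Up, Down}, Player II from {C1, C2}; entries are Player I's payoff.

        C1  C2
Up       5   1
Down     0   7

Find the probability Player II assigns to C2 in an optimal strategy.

5/11

Row minima: Up → 1, Down → 0; maximin = 1.
Column maxima: C1 → 5, C2 → 7; minimax = 5.
1 ≠ 5, so there is no saddle point; optimal play is mixed.
Let Player I play Up with probability p. Expected payoff against C1: 5p + 0(1−p) = 5p; against C2: 1p + 7(1−p) = −6p + 7.
Setting these equal: 5p = −6p + 7 ⇒ 11p = 7 ⇒ p = 7/11, and the value is (5)·(7/11) = 35/11.
For Player II: with q = P(C1), equating Up's and Down's payoffs gives 4q + 1 = −7q + 7 ⇒ q = 6/11.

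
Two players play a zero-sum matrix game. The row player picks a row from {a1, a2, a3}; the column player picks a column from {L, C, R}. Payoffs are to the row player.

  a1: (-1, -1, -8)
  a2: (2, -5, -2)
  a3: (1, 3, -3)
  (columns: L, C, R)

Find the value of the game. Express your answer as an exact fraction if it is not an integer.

Row minima: a1 → -8, a2 → -5, a3 → -3; maximin = -3.
Column maxima: L → 2, C → 3, R → -2; minimax = -2.
-3 ≠ -2, so there is no saddle point; optimal play is mixed.
a1 is strictly dominated by a3, so the row player never plays it.
L is strictly dominated by R (it gives the row player strictly more in every row), so the column player never plays it.
On the remaining 2×2 (a2, a3 vs C, R):
Let the row player play a2 with probability p. Expected payoff against C: (-5)p + 3(1−p) = −8p + 3; against R: (-2)p + (-3)(1−p) = p − 3.
Setting these equal: −8p + 3 = p − 3 ⇒ −9p = -6 ⇒ p = 2/3, and the value is (-8)·(2/3) + 3 = -7/3.
For the column player: with q = P(C), equating a2's and a3's payoffs gives −3q − 2 = 6q − 3 ⇒ q = 1/9.

-7/3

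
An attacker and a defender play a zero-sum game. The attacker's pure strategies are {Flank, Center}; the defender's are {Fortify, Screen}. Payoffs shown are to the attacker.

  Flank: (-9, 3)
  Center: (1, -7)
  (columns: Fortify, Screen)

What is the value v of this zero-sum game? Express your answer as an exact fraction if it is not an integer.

Row minima: Flank → -9, Center → -7; maximin = -7.
Column maxima: Fortify → 1, Screen → 3; minimax = 1.
-7 ≠ 1, so there is no saddle point; optimal play is mixed.
Let the attacker play Flank with probability p. Expected payoff against Fortify: (-9)p + 1(1−p) = −10p + 1; against Screen: 3p + (-7)(1−p) = 10p − 7.
Setting these equal: −10p + 1 = 10p − 7 ⇒ −20p = -8 ⇒ p = 2/5, and the value is (-10)·(2/5) + 1 = -3.
For the defender: with q = P(Fortify), equating Flank's and Center's payoffs gives −12q + 3 = 8q − 7 ⇒ q = 1/2.

-3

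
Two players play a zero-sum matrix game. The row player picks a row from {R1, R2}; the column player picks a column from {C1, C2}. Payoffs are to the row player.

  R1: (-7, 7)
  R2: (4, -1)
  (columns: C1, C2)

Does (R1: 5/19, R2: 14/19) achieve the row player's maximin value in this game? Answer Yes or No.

Yes

Against C1 this mix gives (5/19)·(-7) + (14/19)·4 = 21/19.
Against C2 this mix gives (5/19)·7 + (14/19)·(-1) = 21/19.
All of the column player's active replies (C1, C2) yield 21/19, and no column does worse for the row player. The mix makes the column player indifferent and guarantees 21/19, so it is optimal.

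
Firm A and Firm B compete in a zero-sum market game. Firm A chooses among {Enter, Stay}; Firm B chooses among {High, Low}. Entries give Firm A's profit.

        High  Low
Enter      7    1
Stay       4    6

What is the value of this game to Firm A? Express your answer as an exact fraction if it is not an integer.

19/4

Row minima: Enter → 1, Stay → 4; maximin = 4.
Column maxima: High → 7, Low → 6; minimax = 6.
4 ≠ 6, so there is no saddle point; optimal play is mixed.
Let Firm A play Enter with probability p. Expected payoff against High: 7p + 4(1−p) = 3p + 4; against Low: 1p + 6(1−p) = −5p + 6.
Setting these equal: 3p + 4 = −5p + 6 ⇒ 8p = 2 ⇒ p = 1/4, and the value is (3)·(1/4) + 4 = 19/4.
For Firm B: with q = P(High), equating Enter's and Stay's payoffs gives 6q + 1 = −2q + 6 ⇒ q = 5/8.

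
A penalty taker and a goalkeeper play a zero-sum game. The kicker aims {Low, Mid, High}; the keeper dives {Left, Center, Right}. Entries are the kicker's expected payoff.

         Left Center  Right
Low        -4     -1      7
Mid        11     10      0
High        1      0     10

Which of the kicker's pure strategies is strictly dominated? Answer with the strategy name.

High gives a strictly higher payoff than Low against every column: 1 > -4, 0 > -1, 10 > 7.
So Low is strictly dominated and the kicker never plays it.

Low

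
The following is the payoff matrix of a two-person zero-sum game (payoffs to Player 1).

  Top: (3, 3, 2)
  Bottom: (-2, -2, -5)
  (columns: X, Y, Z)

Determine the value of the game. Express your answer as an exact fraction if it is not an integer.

Row minima: Top → 2, Bottom → -5; maximin = 2.
Column maxima: X → 3, Y → 3, Z → 2; minimax = 2.
Since maximin = minimax = 2, there is a saddle point and the value is 2.

2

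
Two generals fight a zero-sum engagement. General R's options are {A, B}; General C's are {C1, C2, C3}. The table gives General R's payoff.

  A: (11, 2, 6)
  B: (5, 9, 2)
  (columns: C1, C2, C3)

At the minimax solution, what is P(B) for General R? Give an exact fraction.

4/11

Row minima: A → 2, B → 2; maximin = 2.
Column maxima: C1 → 11, C2 → 9, C3 → 6; minimax = 6.
2 ≠ 6, so there is no saddle point; optimal play is mixed.
C1 is strictly dominated by C3 (it gives General R strictly more in every row), so General C never plays it.
On the remaining 2×2 (A, B vs C2, C3):
Let General R play A with probability p. Expected payoff against C2: 2p + 9(1−p) = −7p + 9; against C3: 6p + 2(1−p) = 4p + 2.
Setting these equal: −7p + 9 = 4p + 2 ⇒ −11p = -7 ⇒ p = 7/11, and the value is (-7)·(7/11) + 9 = 50/11.
For General C: with q = P(C2), equating A's and B's payoffs gives −4q + 6 = 7q + 2 ⇒ q = 4/11.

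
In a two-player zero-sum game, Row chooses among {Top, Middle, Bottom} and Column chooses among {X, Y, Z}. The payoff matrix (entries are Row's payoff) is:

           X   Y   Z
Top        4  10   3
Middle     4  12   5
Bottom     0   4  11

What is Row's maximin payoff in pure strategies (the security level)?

4

Row minima: Top → 3, Middle → 4, Bottom → 0.
The best of these is 4.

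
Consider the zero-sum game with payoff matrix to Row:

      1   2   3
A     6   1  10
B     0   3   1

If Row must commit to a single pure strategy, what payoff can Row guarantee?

1

Row minima: A → 1, B → 0.
The best of these is 1.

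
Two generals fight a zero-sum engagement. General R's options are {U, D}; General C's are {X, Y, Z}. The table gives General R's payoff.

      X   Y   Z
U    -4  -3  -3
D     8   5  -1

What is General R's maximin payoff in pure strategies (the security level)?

Row minima: U → -4, D → -1.
The best of these is -1.

-1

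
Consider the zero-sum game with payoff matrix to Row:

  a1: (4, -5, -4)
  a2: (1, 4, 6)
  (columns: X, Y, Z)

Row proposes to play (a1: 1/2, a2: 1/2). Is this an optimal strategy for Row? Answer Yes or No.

Against X this mix gives (1/2)·4 + (1/2)·1 = 5/2.
Against Y this mix gives (1/2)·(-5) + (1/2)·4 = -1/2.
Against Z this mix gives (1/2)·(-4) + (1/2)·6 = 1.
Column will play Y, holding Row to -1/2. Shifting weight toward the row that does better against Y would raise this floor (the equalizing mix achieves 7/4 against both Y and X), so the proposed strategy is not optimal.

No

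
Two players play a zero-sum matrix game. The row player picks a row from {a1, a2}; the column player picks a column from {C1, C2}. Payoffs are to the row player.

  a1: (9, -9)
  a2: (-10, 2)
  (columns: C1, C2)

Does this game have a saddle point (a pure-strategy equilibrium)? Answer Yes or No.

Row minima: a1 → -9, a2 → -10; maximin = -9.
Column maxima: C1 → 9, C2 → 2; minimax = 2.
-9 ≠ 2, so no pure-strategy equilibrium exists.

No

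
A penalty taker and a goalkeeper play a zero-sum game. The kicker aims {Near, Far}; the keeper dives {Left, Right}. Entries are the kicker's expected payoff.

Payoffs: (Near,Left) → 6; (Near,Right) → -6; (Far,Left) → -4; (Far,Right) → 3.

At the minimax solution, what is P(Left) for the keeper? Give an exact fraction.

9/19

Row minima: Near → -6, Far → -4; maximin = -4.
Column maxima: Left → 6, Right → 3; minimax = 3.
-4 ≠ 3, so there is no saddle point; optimal play is mixed.
Let the kicker play Near with probability p. Expected payoff against Left: 6p + (-4)(1−p) = 10p − 4; against Right: (-6)p + 3(1−p) = −9p + 3.
Setting these equal: 10p − 4 = −9p + 3 ⇒ 19p = 7 ⇒ p = 7/19, and the value is (10)·(7/19) − 4 = -6/19.
For the keeper: with q = P(Left), equating Near's and Far's payoffs gives 12q − 6 = −7q + 3 ⇒ q = 9/19.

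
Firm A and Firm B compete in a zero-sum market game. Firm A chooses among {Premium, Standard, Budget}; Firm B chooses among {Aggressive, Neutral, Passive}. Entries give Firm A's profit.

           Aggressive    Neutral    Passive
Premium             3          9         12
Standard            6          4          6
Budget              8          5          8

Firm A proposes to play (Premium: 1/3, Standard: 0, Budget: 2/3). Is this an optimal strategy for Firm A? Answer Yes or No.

Against Aggressive this mix gives (1/3)·3 + (2/3)·8 = 19/3.
Against Neutral this mix gives (1/3)·9 + (2/3)·5 = 19/3.
Against Passive this mix gives (1/3)·12 + (2/3)·8 = 28/3.
All of Firm B's active replies (Aggressive, Neutral) yield 19/3, and no column does worse for Firm A. The mix makes Firm B indifferent and guarantees 19/3, so it is optimal.

Yes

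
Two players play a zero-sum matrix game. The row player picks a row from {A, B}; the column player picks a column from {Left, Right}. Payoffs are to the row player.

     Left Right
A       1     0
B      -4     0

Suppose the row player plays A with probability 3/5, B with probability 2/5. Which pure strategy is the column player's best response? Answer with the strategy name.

If the column player plays Left, the row player's expected payoff is (3/5)·1 + (2/5)·(-4) = -1.
If the column player plays Right, the row player's expected payoff is (3/5)·0 + (2/5)·0 = 0.
The column player minimizes the row player's payoff; the smallest is -1, so the best response is Left.

Left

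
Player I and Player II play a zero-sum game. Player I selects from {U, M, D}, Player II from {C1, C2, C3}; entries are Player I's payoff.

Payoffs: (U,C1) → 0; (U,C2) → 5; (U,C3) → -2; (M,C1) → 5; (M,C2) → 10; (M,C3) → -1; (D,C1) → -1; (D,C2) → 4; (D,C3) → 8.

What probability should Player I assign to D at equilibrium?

Row minima: U → -2, M → -1, D → -1; maximin = -1.
Column maxima: C1 → 5, C2 → 10, C3 → 8; minimax = 5.
-1 ≠ 5, so there is no saddle point; optimal play is mixed.
U is strictly dominated by M, so Player I never plays it.
C2 is strictly dominated by C1 (it gives Player I strictly more in every row), so Player II never plays it.
On the remaining 2×2 (M, D vs C1, C3):
Let Player I play M with probability p. Expected payoff against C1: 5p + (-1)(1−p) = 6p − 1; against C3: (-1)p + 8(1−p) = −9p + 8.
Setting these equal: 6p − 1 = −9p + 8 ⇒ 15p = 9 ⇒ p = 3/5, and the value is (6)·(3/5) − 1 = 13/5.
For Player II: with q = P(C1), equating M's and D's payoffs gives 6q − 1 = −9q + 8 ⇒ q = 3/5.

2/5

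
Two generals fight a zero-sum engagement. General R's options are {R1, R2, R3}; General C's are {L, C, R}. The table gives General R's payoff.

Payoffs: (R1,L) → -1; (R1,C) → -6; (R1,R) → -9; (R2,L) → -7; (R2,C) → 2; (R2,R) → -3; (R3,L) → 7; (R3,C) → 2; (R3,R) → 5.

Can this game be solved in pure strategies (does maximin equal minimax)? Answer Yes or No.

Yes

Row minima: R1 → -9, R2 → -7, R3 → 2; maximin = 2.
Column maxima: L → 7, C → 2, R → 5; minimax = 2.
maximin = minimax = 2, so a saddle point exists.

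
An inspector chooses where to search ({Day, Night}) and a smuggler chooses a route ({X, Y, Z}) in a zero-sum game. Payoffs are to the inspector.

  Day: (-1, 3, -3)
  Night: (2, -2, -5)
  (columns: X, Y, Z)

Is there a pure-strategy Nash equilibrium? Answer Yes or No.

Row minima: Day → -3, Night → -5; maximin = -3.
Column maxima: X → 2, Y → 3, Z → -3; minimax = -3.
maximin = minimax = -3, so a saddle point exists.

Yes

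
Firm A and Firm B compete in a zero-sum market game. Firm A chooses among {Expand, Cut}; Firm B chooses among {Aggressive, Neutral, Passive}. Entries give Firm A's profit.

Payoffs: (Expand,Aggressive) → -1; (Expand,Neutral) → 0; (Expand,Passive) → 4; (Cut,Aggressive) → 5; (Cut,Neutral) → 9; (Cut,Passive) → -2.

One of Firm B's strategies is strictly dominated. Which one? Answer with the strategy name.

Aggressive holds Firm A's payoff strictly below Neutral in every row: -1 < 0, 5 < 9.
So Neutral is strictly dominated for Firm B.

Neutral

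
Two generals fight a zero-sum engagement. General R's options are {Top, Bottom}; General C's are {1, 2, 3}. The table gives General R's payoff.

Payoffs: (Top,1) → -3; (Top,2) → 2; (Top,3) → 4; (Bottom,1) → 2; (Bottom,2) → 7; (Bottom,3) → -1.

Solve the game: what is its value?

Row minima: Top → -3, Bottom → -1; maximin = -1.
Column maxima: 1 → 2, 2 → 7, 3 → 4; minimax = 2.
-1 ≠ 2, so there is no saddle point; optimal play is mixed.
2 is strictly dominated by 1 (it gives General R strictly more in every row), so General C never plays it.
On the remaining 2×2 (Top, Bottom vs 1, 3):
Let General R play Top with probability p. Expected payoff against 1: (-3)p + 2(1−p) = −5p + 2; against 3: 4p + (-1)(1−p) = 5p − 1.
Setting these equal: −5p + 2 = 5p − 1 ⇒ −10p = -3 ⇒ p = 3/10, and the value is (-5)·(3/10) + 2 = 1/2.
For General C: with q = P(1), equating Top's and Bottom's payoffs gives −7q + 4 = 3q − 1 ⇒ q = 1/2.

1/2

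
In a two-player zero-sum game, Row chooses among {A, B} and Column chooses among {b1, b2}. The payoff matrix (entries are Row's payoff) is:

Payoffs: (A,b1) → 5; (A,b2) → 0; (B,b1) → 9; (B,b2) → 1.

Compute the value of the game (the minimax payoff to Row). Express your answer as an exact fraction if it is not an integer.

1

Row minima: A → 0, B → 1; maximin = 1.
Column maxima: b1 → 9, b2 → 1; minimax = 1.
Since maximin = minimax = 1, there is a saddle point and the value is 1.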